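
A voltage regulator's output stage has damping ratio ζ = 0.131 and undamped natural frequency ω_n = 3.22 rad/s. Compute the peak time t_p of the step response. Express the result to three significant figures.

t_p ≈ 0.984 s

The damped frequency is ω_d = ω_n√(1−ζ²) = 3.22·√(1−0.0172) = 3.19 rad/s.
Peak time t_p = π/ω_d = π/3.19 = 0.984 s.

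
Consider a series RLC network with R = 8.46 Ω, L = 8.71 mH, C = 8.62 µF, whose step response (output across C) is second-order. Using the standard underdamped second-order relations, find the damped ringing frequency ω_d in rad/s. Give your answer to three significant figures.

For a series RLC circuit (capacitor voltage as output), ω_n = 1/√(LC) = 1/√(8.71 mH · 8.62 µF) = 3650 rad/s.
ζ = (R/2)·√(C/L) = (8.46/2)·√(8.62 µF/8.71 mH) = 0.133.
ω_d = ω_n√(1−ζ²) = 3620 rad/s.

ω_d ≈ 3620 rad/s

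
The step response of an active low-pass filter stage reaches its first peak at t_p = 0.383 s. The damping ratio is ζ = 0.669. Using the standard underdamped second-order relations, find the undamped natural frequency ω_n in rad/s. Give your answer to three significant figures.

Peak time t_p = π/ω_d, so ω_d = π/t_p = π/0.383 = 8.20 rad/s.
ω_n = ω_d/√(1−ζ²) = 8.20/√0.552 = 11.0 rad/s.

ω_n ≈ 11.0 rad/s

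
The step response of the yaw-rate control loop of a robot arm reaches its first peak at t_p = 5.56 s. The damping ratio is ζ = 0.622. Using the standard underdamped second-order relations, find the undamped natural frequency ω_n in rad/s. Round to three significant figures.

ω_n ≈ 0.722 rad/s

Peak time t_p = π/ω_d, so ω_d = π/t_p = π/5.56 = 0.565 rad/s.
ω_n = ω_d/√(1−ζ²) = 0.565/√0.613 = 0.722 rad/s.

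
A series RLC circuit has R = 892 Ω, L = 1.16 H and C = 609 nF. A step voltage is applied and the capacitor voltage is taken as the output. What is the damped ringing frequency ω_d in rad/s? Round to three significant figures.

ω_d ≈ 1130 rad/s

For a series RLC circuit (capacitor voltage as output), ω_n = 1/√(LC) = 1/√(1.16 H · 609 nF) = 1190 rad/s.
ζ = (R/2)·√(C/L) = (892/2)·√(609 nF/1.16 H) = 0.323.
ω_d = 1190·√(1 − 0.323²) = 1130 rad/s.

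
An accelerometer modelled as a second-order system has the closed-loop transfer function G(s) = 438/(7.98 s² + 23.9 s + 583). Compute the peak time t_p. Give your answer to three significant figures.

Dividing through by 7.98: denominator becomes s² + 2.995 s + 73.06.
So ω_n = √73.06 = 8.55 rad/s and ζ = 2.995/(2·8.55) = 0.175.
ω_d = 8.55·√(1 − 0.175²) = 8.42 rad/s. t_p = π/ω_d = 0.373 s.

t_p ≈ 0.373 s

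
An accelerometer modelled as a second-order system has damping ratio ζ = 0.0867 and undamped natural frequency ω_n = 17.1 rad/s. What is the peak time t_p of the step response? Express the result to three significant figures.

The damped frequency is ω_d = ω_n√(1−ζ²) = 17.1·√(1−0.00752) = 17.0 rad/s.
Peak time t_p = π/ω_d = π/17.0 = 0.184 s.

t_p ≈ 0.184 s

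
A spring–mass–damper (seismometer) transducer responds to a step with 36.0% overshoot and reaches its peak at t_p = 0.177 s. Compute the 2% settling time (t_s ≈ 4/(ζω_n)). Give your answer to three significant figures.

ζ from %OS: ζ = |ln 0.360|/√(π²+ln²0.360) = 0.309.
t_p = π/ω_d ⇒ ω_d = 17.7 rad/s; then ω_n = ω_d/√(1−ζ²) = 18.7 rad/s.
t_s ≈ 4/(ζω_n) = 4/(0.309·18.7) = 0.693 s.

t_s ≈ 0.693 s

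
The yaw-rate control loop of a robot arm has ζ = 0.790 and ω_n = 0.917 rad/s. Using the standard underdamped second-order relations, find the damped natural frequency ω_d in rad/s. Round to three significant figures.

ω_d = ω_n√(1−ζ²) = 0.917·√0.376 = 0.562 rad/s.

ω_d ≈ 0.562 rad/s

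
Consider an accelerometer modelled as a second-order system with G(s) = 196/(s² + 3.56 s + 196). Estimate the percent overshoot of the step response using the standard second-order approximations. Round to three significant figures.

%OS ≈ 66.9%

Comparing the denominator to s² + 2ζω_n s + ω_n²: ω_n = √196 = 14.0 rad/s, and 2ζω_n = 3.56 so ζ = 3.56/(2·14.0) = 0.127.
Overshoot: exp(−π·0.127/√(1−0.127²)) = 0.669, i.e. 66.9%.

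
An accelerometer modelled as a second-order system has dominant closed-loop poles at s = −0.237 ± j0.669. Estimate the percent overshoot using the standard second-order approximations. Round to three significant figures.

With σ = 0.237, ω_d = 0.669: ω_n = √(σ²+ω_d²) = 0.710 rad/s, ζ = σ/ω_n = 0.334.
Overshoot: exp(−π·0.334/√(1−0.334²)) = 0.329, i.e. 32.9%.

%OS ≈ 32.9%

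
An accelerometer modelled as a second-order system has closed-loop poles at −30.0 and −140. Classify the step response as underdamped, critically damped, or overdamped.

overdamped

Since the poles are distinct, negative and real, the response is overdamped.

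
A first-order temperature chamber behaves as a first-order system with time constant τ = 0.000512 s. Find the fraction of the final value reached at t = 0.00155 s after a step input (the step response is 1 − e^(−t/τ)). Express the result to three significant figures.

y/y_∞ ≈ 0.952

y(t)/y_∞ = 1 − e^(−t/τ) = 1 − e^(−0.00155/0.000512) = 1 − e^(−3.03) = 0.952.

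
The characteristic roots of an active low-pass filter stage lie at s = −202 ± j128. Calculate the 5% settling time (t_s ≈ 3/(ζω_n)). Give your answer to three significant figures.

For poles at −σ ± jω_d, ζω_n = σ = 202, so t_s ≈ 3/σ = 0.0149 s.

t_s ≈ 0.0149 s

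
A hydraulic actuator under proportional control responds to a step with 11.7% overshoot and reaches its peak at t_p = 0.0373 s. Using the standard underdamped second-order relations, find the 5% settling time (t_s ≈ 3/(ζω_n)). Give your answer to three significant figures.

t_s ≈ 0.0522 s

From the overshoot, ζ = −ln(OS)/√(π²+ln²(OS)) = 0.564.
From t_p = π/ω_d, ω_d = π/0.0373 = 84.2 rad/s, so ω_n = ω_d/√(1−ζ²) = 102 rad/s.
t_s ≈ 3/(ζω_n) = 3/(0.564·102) = 0.0522 s.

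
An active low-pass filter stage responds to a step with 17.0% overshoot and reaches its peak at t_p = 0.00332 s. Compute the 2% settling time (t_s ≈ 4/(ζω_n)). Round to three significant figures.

ζ from %OS: ζ = |ln 0.170|/√(π²+ln²0.170) = 0.491.
t_p = π/ω_d ⇒ ω_d = 946 rad/s; then ω_n = ω_d/√(1−ζ²) = 1090 rad/s.
t_s ≈ 4/(ζω_n) = 4/(0.491·1090) = 0.00749 s.

t_s ≈ 0.00749 s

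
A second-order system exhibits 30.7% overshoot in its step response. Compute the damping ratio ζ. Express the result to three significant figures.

ζ ≈ 0.352

Inverting the overshoot relation: ζ = |ln 0.307|/√(π² + ln²0.307) = 0.352.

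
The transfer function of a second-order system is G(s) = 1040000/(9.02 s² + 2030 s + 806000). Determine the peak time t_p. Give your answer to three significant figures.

Dividing through by 9.02: denominator becomes s² + 225.1 s + 89360.
So ω_n = √89360 = 299 rad/s and ζ = 225.1/(2·299) = 0.376.
ω_d = 299·√(1 − 0.376²) = 277 rad/s. t_p = π/ω_d = 0.0113 s.

t_p ≈ 0.0113 s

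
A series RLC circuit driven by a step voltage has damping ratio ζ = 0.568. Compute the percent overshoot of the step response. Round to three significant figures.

%OS ≈ 11.4%

For an underdamped second-order system, %OS = 100·exp(−πζ/√(1−ζ²)).
πζ/√(1−ζ²) = π·0.568/√(1−0.323) = 2.168, so %OS = 100·e^(−2.168) = 11.4%.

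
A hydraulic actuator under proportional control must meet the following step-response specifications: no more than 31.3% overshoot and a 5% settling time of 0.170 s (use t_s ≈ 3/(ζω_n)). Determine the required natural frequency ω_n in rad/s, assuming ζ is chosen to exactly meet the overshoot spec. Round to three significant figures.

From %OS = 100·exp(−πζ/√(1−ζ²)), invert to get ζ = −ln(OS)/√(π² + ln²(OS)) with OS = 0.313.
−ln 0.313 = 1.162, so ζ = 1.162/√(π² + 1.349) = 0.347.
From t_s ≈ 3/(ζω_n): ω_n = 3/(ζ·t_s) = 3/(0.347·0.170) = 50.9 rad/s.

ω_n ≈ 50.9 rad/s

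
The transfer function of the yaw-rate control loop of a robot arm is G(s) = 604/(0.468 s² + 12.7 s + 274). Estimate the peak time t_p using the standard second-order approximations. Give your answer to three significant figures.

Dividing through by 0.468: denominator becomes s² + 27.14 s + 585.5.
So ω_n = √585.5 = 24.2 rad/s and ζ = 27.14/(2·24.2) = 0.561.
ω_d = 24.2·√(1 − 0.561²) = 20.0 rad/s. t_p = π/ω_d = 0.157 s.

t_p ≈ 0.157 s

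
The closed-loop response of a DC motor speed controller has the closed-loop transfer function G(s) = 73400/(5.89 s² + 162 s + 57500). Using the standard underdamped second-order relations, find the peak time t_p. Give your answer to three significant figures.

Dividing through by 5.89: denominator becomes s² + 27.50 s + 9762.
So ω_n = √9762 = 98.8 rad/s and ζ = 27.50/(2·98.8) = 0.139.
ω_d = ω_n√(1−ζ²) = 97.8 rad/s. t_p = π/ω_d = 0.0321 s.

t_p ≈ 0.0321 s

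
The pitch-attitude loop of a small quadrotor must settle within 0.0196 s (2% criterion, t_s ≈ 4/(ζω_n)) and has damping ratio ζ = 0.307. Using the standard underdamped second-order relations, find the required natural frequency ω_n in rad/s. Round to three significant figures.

Rearranging t_s ≈ 4/(ζω_n) gives ω_n = 4/(ζ·t_s) = 4/(0.307 × 0.0196) = 665 rad/s.

ω_n ≈ 665 rad/s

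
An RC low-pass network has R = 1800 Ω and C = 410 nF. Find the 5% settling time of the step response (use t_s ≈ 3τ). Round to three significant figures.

τ = RC = 1800 × 410 nF = 0.000738 s.
t_s ≈ 3τ = 0.00221 s.

t_s ≈ 0.00221 s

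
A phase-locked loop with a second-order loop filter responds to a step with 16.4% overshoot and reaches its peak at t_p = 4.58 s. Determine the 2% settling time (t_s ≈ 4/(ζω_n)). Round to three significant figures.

The overshoot fixes ζ = −ln(OS)/√(π²+ln²(OS)) = 0.499.
From t_p = π/ω_d, ω_d = π/4.58 = 0.686 rad/s, so ω_n = ω_d/√(1−ζ²) = 0.791 rad/s.
t_s ≈ 4/(ζω_n) = 4/(0.499·0.791) = 10.1 s.

t_s ≈ 10.1 s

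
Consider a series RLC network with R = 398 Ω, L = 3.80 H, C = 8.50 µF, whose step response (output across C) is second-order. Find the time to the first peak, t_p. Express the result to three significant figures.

For a series RLC circuit (capacitor voltage as output), ω_n = 1/√(LC) = 1/√(3.80 H · 8.50 µF) = 176 rad/s.
ζ = (R/2)·√(C/L) = (398/2)·√(8.50 µF/3.80 H) = 0.298.
The damped frequency ω_d = ω_n√(1−ζ²) = 168 rad/s. t_p = π/ω_d = 0.0187 s.

t_p ≈ 0.0187 s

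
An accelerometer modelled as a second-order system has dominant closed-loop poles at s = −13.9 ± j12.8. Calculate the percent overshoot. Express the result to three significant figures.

The poles are at −σ ± jω_d with σ = 13.9 and ω_d = 12.8, so ω_n = √(σ²+ω_d²) = 18.9 rad/s and ζ = σ/ω_n = 0.736.
Overshoot: exp(−π·0.736/√(1−0.736²)) = 0.0330, i.e. 3.30%.

%OS ≈ 3.30%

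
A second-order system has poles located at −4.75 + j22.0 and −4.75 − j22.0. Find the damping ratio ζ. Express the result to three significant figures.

|pole| = ω_n = √(4.75² + 22.0²) = 22.5 rad/s; ζ = cos θ = σ/ω_n = 0.211.

ζ ≈ 0.211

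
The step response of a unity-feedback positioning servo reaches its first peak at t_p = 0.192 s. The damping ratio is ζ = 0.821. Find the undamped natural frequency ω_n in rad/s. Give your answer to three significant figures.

Peak time t_p = π/ω_d, so ω_d = π/t_p = π/0.192 = 16.4 rad/s.
ω_n = ω_d/√(1−ζ²) = 16.4/√0.326 = 28.7 rad/s.

ω_n ≈ 28.7 rad/s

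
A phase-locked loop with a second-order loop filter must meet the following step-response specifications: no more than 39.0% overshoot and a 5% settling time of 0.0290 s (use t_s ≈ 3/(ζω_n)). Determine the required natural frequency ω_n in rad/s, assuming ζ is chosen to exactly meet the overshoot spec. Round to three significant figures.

Inverting the overshoot relation: ζ = |ln 0.390|/√(π² + ln²0.390) = 0.287.
Then ω_n = 3/(ζ t_s) = 3/(0.287 × 0.0290) = 360 rad/s.

ω_n ≈ 360 rad/s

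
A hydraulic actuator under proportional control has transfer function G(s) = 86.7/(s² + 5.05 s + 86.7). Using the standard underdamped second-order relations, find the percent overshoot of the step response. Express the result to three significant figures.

ω_n = √86.7 = 9.31 rad/s; ζ = 5.05/(2·9.31) = 0.271.
%OS = 100·exp(−πζ/√(1−ζ²)) = 41.3%.

%OS ≈ 41.3%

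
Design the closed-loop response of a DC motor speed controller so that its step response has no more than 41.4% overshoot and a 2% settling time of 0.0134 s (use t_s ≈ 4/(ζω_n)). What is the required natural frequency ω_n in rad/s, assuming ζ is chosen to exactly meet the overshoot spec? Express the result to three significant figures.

ω_n ≈ 1100 rad/s

From %OS = 100·exp(−πζ/√(1−ζ²)), invert to get ζ = −ln(OS)/√(π² + ln²(OS)) with OS = 0.414.
−ln 0.414 = 0.8819, so ζ = 0.8819/√(π² + 0.7777) = 0.270.
Then ω_n = 4/(ζ t_s) = 4/(0.270 × 0.0134) = 1100 rad/s.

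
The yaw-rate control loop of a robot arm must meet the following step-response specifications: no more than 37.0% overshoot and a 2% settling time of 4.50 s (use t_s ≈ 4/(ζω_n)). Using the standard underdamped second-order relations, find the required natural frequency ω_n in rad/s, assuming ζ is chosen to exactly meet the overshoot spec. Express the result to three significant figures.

ζ = −ln(OS)/√(π² + (ln OS)²). With OS = 0.370, ln OS = −0.9943 and ζ = 0.9943/3.295 = 0.302.
From t_s ≈ 4/(ζω_n): ω_n = 4/(ζ·t_s) = 4/(0.302·4.50) = 2.95 rad/s.

ω_n ≈ 2.95 rad/s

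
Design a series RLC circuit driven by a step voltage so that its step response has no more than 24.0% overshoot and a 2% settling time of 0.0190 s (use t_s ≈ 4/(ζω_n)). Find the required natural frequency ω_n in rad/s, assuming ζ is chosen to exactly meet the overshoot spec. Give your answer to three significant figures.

From %OS = 100·exp(−πζ/√(1−ζ²)), invert to get ζ = −ln(OS)/√(π² + ln²(OS)) with OS = 0.240.
−ln 0.240 = 1.427, so ζ = 1.427/√(π² + 2.037) = 0.414.
From t_s ≈ 4/(ζω_n): ω_n = 4/(ζ·t_s) = 4/(0.414·0.0190) = 509 rad/s.

ω_n ≈ 509 rad/s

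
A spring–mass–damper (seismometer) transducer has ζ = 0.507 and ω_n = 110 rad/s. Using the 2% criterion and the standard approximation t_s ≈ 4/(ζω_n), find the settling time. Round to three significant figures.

t_s ≈ 4/(ζω_n) = 4/(0.507 × 110) = 0.0717 s.

t_s ≈ 0.0717 s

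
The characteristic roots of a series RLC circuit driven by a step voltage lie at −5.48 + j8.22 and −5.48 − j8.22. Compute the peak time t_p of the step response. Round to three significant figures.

t_p = π/ω_d with ω_d = 8.22 (the imaginary part), so t_p = 0.382 s.

t_p ≈ 0.382 s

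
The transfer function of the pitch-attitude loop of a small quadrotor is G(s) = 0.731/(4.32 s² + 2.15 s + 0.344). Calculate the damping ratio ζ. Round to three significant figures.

ζ ≈ 0.882

Dividing through by 4.32: denominator becomes s² + 0.4977 s + 0.07963.
So ω_n = √0.07963 = 0.282 rad/s and ζ = 0.4977/(2·0.282) = 0.882.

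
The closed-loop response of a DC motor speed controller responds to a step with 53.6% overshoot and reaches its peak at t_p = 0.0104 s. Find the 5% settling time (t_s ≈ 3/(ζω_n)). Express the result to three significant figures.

The overshoot fixes ζ = −ln(OS)/√(π²+ln²(OS)) = 0.195.
t_p = π/ω_d ⇒ ω_d = 302 rad/s; then ω_n = ω_d/√(1−ζ²) = 308 rad/s.
t_s ≈ 3/(ζω_n) = 3/(0.195·308) = 0.0500 s.

t_s ≈ 0.0500 s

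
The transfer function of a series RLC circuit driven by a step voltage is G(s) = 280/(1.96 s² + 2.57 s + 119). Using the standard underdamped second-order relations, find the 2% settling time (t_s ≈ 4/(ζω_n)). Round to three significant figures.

t_s ≈ 6.10 s

Dividing through by 1.96: denominator becomes s² + 1.311 s + 60.71.
So ω_n = √60.71 = 7.79 rad/s and ζ = 1.311/(2·7.79) = 0.0841.
t_s ≈ 4/(ζω_n) = 6.10 s.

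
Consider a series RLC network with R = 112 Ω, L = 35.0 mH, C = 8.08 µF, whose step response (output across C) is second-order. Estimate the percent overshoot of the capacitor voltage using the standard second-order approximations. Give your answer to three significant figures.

%OS ≈ 0.617%

For a series RLC circuit (capacitor voltage as output), ω_n = 1/√(LC) = 1/√(35.0 mH · 8.08 µF) = 1880 rad/s.
ζ = (R/2)·√(C/L) = (112/2)·√(8.08 µF/35.0 mH) = 0.851.
%OS = 100 e^{−πζ/√(1−ζ²)} with ζ = 0.851 gives 0.617%.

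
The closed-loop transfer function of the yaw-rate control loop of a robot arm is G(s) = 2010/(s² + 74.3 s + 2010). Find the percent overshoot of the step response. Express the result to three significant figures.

%OS ≈ 0.956%

Comparing the denominator to s² + 2ζω_n s + ω_n²: ω_n = √2010 = 44.8 rad/s, and 2ζω_n = 74.3 so ζ = 74.3/(2·44.8) = 0.829.
%OS = 100 e^{−πζ/√(1−ζ²)} with ζ = 0.829 gives 0.956%.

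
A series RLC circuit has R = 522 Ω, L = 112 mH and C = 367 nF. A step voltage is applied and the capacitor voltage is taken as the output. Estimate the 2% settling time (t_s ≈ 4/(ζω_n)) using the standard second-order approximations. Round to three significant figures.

For a series RLC circuit (capacitor voltage as output), ω_n = 1/√(LC) = 1/√(112 mH · 367 nF) = 4930 rad/s.
ζ = (R/2)·√(C/L) = (522/2)·√(367 nF/112 mH) = 0.472.
t_s ≈ 4/(ζω_n) = 0.00172 s.

t_s ≈ 0.00172 s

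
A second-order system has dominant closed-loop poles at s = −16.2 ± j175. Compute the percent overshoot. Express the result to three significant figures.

%OS ≈ 74.8%

The poles are at −σ ± jω_d with σ = 16.2 and ω_d = 175, so ω_n = √(σ²+ω_d²) = 176 rad/s and ζ = σ/ω_n = 0.0922.
Overshoot: exp(−π·0.0922/√(1−0.0922²)) = 0.748, i.e. 74.8%.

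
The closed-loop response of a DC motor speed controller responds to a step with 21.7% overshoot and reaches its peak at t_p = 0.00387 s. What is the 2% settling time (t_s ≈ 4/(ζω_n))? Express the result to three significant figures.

t_s ≈ 0.0101 s

ζ from %OS: ζ = |ln 0.217|/√(π²+ln²0.217) = 0.437.
From t_p = π/ω_d, ω_d = π/0.00387 = 812 rad/s, so ω_n = ω_d/√(1−ζ²) = 903 rad/s.
t_s ≈ 4/(ζω_n) = 4/(0.437·903) = 0.0101 s.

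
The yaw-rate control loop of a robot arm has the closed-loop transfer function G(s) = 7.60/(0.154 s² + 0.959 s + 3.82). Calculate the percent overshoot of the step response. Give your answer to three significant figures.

Dividing through by 0.154: denominator becomes s² + 6.227 s + 24.81.
So ω_n = √24.81 = 4.98 rad/s and ζ = 6.227/(2·4.98) = 0.625.
Overshoot: exp(−π·0.625/√(1−0.625²)) = 0.0808, i.e. 8.08%.

%OS ≈ 8.08%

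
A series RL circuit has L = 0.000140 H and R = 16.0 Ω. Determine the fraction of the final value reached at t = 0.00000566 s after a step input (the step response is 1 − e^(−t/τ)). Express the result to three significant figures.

y/y_∞ ≈ 0.476

τ = L/R = 0.000140/16.0 = 0.00000875 s.
y(t)/y_∞ = 1 − e^(−t/τ) = 1 − e^(−0.00000566/0.00000875) = 1 − e^(−0.647) = 0.476.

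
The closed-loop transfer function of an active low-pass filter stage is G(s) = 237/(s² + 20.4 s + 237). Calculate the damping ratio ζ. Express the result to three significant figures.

ζ ≈ 0.663

Matching coefficients with s² + 2ζω_n s + ω_n² gives ω_n² = 237 ⇒ ω_n = 15.4 rad/s, and ζ = 20.4/(2ω_n) = 0.663.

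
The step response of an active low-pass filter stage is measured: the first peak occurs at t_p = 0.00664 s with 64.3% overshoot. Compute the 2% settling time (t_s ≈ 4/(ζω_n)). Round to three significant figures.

t_s ≈ 0.0601 s

ζ from %OS: ζ = |ln 0.643|/√(π²+ln²0.643) = 0.139.
From t_p = π/ω_d, ω_d = π/0.00664 = 473 rad/s, so ω_n = ω_d/√(1−ζ²) = 478 rad/s.
t_s ≈ 4/(ζω_n) = 4/(0.139·478) = 0.0601 s.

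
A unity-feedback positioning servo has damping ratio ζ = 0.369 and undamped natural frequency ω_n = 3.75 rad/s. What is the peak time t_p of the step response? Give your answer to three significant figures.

t_p ≈ 0.901 s

The damped frequency is ω_d = ω_n√(1−ζ²) = 3.75·√(1−0.136) = 3.49 rad/s.
Peak time t_p = π/ω_d = π/3.49 = 0.901 s.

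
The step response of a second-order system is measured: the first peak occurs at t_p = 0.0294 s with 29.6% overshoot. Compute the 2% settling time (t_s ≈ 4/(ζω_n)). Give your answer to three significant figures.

t_s ≈ 0.0966 s

From the overshoot, ζ = −ln(OS)/√(π²+ln²(OS)) = 0.361.
t_p = π/ω_d ⇒ ω_d = 107 rad/s; then ω_n = ω_d/√(1−ζ²) = 115 rad/s.
t_s ≈ 4/(ζω_n) = 4/(0.361·115) = 0.0966 s.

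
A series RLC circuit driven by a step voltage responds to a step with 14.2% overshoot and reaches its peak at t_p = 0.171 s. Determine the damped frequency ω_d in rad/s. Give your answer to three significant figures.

ω_d ≈ 18.4 rad/s

t_p = π/ω_d, so ω_d = π/0.171 = 18.4 rad/s.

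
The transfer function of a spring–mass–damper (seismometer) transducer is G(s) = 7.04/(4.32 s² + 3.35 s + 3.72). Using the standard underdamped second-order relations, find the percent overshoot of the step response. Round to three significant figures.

%OS ≈ 23.6%

Dividing through by 4.32: denominator becomes s² + 0.7755 s + 0.8611.
So ω_n = √0.8611 = 0.928 rad/s and ζ = 0.7755/(2·0.928) = 0.418.
%OS = 100·exp(−πζ/√(1−ζ²)) = 23.6%.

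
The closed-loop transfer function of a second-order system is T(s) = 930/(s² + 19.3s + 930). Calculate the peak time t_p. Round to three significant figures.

Matching coefficients with s² + 2ζω_n s + ω_n² gives ω_n² = 930 ⇒ ω_n = 30.5 rad/s, and ζ = 19.3/(2ω_n) = 0.316.
ω_d = 30.5·√(1 − 0.316²) = 28.9 rad/s. Then t_p = π/ω_d = 0.109 s.

t_p ≈ 0.109 s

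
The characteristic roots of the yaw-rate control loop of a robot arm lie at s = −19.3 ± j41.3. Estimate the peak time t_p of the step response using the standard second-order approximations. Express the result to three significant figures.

t_p ≈ 0.0761 s

t_p = π/ω_d with ω_d = 41.3 (the imaginary part), so t_p = 0.0761 s.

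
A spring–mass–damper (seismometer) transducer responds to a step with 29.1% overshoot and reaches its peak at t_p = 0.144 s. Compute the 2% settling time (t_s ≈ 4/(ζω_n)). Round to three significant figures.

t_s ≈ 0.467 s

ζ from %OS: ζ = |ln 0.291|/√(π²+ln²0.291) = 0.366.
From t_p = π/ω_d, ω_d = π/0.144 = 21.8 rad/s, so ω_n = ω_d/√(1−ζ²) = 23.4 rad/s.
t_s ≈ 4/(ζω_n) = 4/(0.366·23.4) = 0.467 s.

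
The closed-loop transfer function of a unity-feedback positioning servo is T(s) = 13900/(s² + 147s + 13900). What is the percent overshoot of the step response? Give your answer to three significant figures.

Comparing the denominator to s² + 2ζω_n s + ω_n²: ω_n = √13900 = 118 rad/s, and 2ζω_n = 147 so ζ = 147/(2·118) = 0.623.
%OS = 100·exp(−πζ/√(1−ζ²)) = 8.17%.

%OS ≈ 8.17%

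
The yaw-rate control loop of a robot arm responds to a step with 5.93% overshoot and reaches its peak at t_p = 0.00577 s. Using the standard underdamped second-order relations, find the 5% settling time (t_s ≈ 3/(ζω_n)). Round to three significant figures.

ζ from %OS: ζ = |ln 0.0593|/√(π²+ln²0.0593) = 0.669.
From t_p = π/ω_d, ω_d = π/0.00577 = 544 rad/s, so ω_n = ω_d/√(1−ζ²) = 732 rad/s.
t_s ≈ 3/(ζω_n) = 3/(0.669·732) = 0.00613 s.

t_s ≈ 0.00613 s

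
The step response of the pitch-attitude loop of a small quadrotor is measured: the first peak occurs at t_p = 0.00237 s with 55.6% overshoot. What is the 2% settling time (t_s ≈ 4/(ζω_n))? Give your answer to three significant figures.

t_s ≈ 0.0162 s

The overshoot fixes ζ = −ln(OS)/√(π²+ln²(OS)) = 0.184.
From t_p = π/ω_d, ω_d = π/0.00237 = 1330 rad/s, so ω_n = ω_d/√(1−ζ²) = 1350 rad/s.
t_s ≈ 4/(ζω_n) = 4/(0.184·1350) = 0.0162 s.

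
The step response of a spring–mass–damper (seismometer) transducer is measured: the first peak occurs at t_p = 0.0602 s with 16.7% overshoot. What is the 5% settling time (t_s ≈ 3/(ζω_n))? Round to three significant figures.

From the overshoot, ζ = −ln(OS)/√(π²+ln²(OS)) = 0.495.
t_p = π/ω_d ⇒ ω_d = 52.2 rad/s; then ω_n = ω_d/√(1−ζ²) = 60.1 rad/s.
t_s ≈ 3/(ζω_n) = 3/(0.495·60.1) = 0.101 s.

t_s ≈ 0.101 s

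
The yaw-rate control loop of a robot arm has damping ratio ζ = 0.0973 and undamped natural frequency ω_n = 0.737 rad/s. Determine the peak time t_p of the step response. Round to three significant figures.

t_p ≈ 4.28 s

The damped frequency is ω_d = ω_n√(1−ζ²) = 0.737·√(1−0.00947) = 0.734 rad/s.
Peak time t_p = π/ω_d = π/0.734 = 4.28 s.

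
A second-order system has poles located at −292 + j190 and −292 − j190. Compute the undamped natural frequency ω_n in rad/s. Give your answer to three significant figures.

ω_n ≈ 348 rad/s

With σ = 292, ω_d = 190: ω_n = √(σ²+ω_d²) = 348 rad/s, ζ = σ/ω_n = 0.838.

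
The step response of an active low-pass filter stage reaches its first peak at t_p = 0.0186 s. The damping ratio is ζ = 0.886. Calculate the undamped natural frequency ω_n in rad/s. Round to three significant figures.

Peak time t_p = π/ω_d, so ω_d = π/t_p = π/0.0186 = 169 rad/s.
ω_n = ω_d/√(1−ζ²) = 169/√0.215 = 364 rad/s.

ω_n ≈ 364 rad/s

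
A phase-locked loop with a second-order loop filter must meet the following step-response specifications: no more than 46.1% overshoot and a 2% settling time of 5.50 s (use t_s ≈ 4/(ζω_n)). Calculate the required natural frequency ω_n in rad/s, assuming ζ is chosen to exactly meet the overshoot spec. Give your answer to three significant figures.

From %OS = 100·exp(−πζ/√(1−ζ²)), invert to get ζ = −ln(OS)/√(π² + ln²(OS)) with OS = 0.461.
−ln 0.461 = 0.7744, so ζ = 0.7744/√(π² + 0.5996) = 0.239.
From t_s ≈ 4/(ζω_n): ω_n = 4/(ζ·t_s) = 4/(0.239·5.50) = 3.04 rad/s.

ω_n ≈ 3.04 rad/s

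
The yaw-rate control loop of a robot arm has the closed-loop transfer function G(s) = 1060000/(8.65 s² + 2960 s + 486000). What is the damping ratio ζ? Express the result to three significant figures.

Dividing through by 8.65: denominator becomes s² + 342.2 s + 56180.
So ω_n = √56180 = 237 rad/s and ζ = 342.2/(2·237) = 0.722.

ζ ≈ 0.722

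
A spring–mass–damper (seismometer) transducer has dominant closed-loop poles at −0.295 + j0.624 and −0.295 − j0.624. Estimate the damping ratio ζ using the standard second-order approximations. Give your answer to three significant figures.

|pole| = ω_n = √(0.295² + 0.624²) = 0.690 rad/s; ζ = cos θ = σ/ω_n = 0.427.

ζ ≈ 0.427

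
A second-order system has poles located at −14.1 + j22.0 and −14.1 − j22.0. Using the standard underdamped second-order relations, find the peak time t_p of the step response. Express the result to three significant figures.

t_p ≈ 0.143 s

t_p = π/ω_d with ω_d = 22.0 (the imaginary part), so t_p = 0.143 s.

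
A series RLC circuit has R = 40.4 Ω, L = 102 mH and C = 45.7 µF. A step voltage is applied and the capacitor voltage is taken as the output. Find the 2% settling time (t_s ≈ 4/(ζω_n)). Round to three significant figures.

For a series RLC circuit (capacitor voltage as output), ω_n = 1/√(LC) = 1/√(102 mH · 45.7 µF) = 463 rad/s.
ζ = (R/2)·√(C/L) = (40.4/2)·√(45.7 µF/102 mH) = 0.428.
t_s ≈ 4/(ζω_n) = 0.0202 s.

t_s ≈ 0.0202 s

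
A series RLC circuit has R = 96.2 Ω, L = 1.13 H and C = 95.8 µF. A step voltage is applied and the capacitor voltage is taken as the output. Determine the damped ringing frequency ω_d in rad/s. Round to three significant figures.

For a series RLC circuit (capacitor voltage as output), ω_n = 1/√(LC) = 1/√(1.13 H · 95.8 µF) = 96.1 rad/s.
ζ = (R/2)·√(C/L) = (96.2/2)·√(95.8 µF/1.13 H) = 0.443.
The damped frequency ω_d = ω_n√(1−ζ²) = 86.2 rad/s.

ω_d ≈ 86.2 rad/s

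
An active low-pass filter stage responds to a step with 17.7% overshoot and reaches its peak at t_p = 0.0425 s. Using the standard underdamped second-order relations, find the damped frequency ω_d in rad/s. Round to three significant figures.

ω_d ≈ 73.9 rad/s

t_p = π/ω_d, so ω_d = π/0.0425 = 73.9 rad/s.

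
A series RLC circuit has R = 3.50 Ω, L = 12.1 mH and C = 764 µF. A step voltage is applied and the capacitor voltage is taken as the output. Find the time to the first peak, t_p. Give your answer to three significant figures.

t_p ≈ 0.0106 s

For a series RLC circuit (capacitor voltage as output), ω_n = 1/√(LC) = 1/√(12.1 mH · 764 µF) = 329 rad/s.
ζ = (R/2)·√(C/L) = (3.50/2)·√(764 µF/12.1 mH) = 0.440.
The damped frequency ω_d = ω_n√(1−ζ²) = 295 rad/s. t_p = π/ω_d = 0.0106 s.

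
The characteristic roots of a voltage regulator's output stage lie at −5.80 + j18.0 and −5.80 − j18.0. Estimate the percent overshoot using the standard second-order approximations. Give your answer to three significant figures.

%OS ≈ 36.3%

|pole| = ω_n = √(5.80² + 18.0²) = 18.9 rad/s; ζ = cos θ = σ/ω_n = 0.307.
%OS = 100·exp(−πζ/√(1−ζ²)) = 36.3%.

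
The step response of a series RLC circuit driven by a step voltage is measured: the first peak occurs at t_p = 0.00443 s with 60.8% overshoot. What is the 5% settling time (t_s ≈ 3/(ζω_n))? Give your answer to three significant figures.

t_s ≈ 0.0267 s

ζ from %OS: ζ = |ln 0.608|/√(π²+ln²0.608) = 0.156.
From t_p = π/ω_d, ω_d = π/0.00443 = 709 rad/s, so ω_n = ω_d/√(1−ζ²) = 718 rad/s.
t_s ≈ 3/(ζω_n) = 3/(0.156·718) = 0.0267 s.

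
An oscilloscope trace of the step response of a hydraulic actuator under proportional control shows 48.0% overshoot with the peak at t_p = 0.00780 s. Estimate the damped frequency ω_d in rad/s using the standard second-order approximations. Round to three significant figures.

t_p = π/ω_d, so ω_d = π/0.00780 = 403 rad/s.

ω_d ≈ 403 rad/s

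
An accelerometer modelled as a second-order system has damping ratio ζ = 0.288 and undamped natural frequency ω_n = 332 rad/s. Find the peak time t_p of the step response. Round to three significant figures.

The damped frequency is ω_d = ω_n√(1−ζ²) = 332·√(1−0.0829) = 318 rad/s.
Peak time t_p = π/ω_d = π/318 = 0.00988 s.

t_p ≈ 0.00988 s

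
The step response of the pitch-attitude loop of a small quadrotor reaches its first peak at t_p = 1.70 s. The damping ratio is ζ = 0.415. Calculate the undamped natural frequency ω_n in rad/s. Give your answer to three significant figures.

Peak time t_p = π/ω_d, so ω_d = π/t_p = π/1.70 = 1.85 rad/s.
ω_n = ω_d/√(1−ζ²) = 1.85/√0.828 = 2.03 rad/s.

ω_n ≈ 2.03 rad/s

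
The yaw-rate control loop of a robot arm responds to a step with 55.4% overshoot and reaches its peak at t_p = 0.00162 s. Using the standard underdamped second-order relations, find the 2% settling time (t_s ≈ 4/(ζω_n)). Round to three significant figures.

ζ from %OS: ζ = |ln 0.554|/√(π²+ln²0.554) = 0.185.
From t_p = π/ω_d, ω_d = π/0.00162 = 1940 rad/s, so ω_n = ω_d/√(1−ζ²) = 1970 rad/s.
t_s ≈ 4/(ζω_n) = 4/(0.185·1970) = 0.0110 s.

t_s ≈ 0.0110 s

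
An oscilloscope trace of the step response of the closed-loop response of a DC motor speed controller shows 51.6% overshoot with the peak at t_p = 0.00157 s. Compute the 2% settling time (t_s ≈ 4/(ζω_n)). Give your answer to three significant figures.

t_s ≈ 0.00949 s

From the overshoot, ζ = −ln(OS)/√(π²+ln²(OS)) = 0.206.
From t_p = π/ω_d, ω_d = π/0.00157 = 2000 rad/s, so ω_n = ω_d/√(1−ζ²) = 2040 rad/s.
t_s ≈ 4/(ζω_n) = 4/(0.206·2040) = 0.00949 s.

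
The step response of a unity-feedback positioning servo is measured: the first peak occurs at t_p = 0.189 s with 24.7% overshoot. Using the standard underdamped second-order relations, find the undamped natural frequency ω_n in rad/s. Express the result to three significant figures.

ω_n ≈ 18.2 rad/s

From the overshoot, ζ = −ln(OS)/√(π²+ln²(OS)) = 0.407.
t_p = π/ω_d ⇒ ω_d = 16.6 rad/s; then ω_n = ω_d/√(1−ζ²) = 18.2 rad/s.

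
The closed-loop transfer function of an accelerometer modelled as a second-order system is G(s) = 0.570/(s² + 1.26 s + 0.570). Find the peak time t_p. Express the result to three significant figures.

Comparing the denominator to s² + 2ζω_n s + ω_n²: ω_n = √0.570 = 0.755 rad/s, and 2ζω_n = 1.26 so ζ = 1.26/(2·0.755) = 0.834.
ω_d = 0.755·√(1 − 0.834²) = 0.416 rad/s. Then t_p = π/ω_d = 7.55 s.

t_p ≈ 7.55 s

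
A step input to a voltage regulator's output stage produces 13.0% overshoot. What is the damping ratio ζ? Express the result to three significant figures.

ζ ≈ 0.545

From %OS = 100·exp(−πζ/√(1−ζ²)), invert to get ζ = −ln(OS)/√(π² + ln²(OS)) with OS = 0.130.
−ln 0.130 = 2.040, so ζ = 2.040/√(π² + 4.163) = 0.545.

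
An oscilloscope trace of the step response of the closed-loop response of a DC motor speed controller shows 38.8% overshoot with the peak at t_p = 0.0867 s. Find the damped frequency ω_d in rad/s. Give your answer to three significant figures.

ω_d ≈ 36.2 rad/s

t_p = π/ω_d, so ω_d = π/0.0867 = 36.2 rad/s.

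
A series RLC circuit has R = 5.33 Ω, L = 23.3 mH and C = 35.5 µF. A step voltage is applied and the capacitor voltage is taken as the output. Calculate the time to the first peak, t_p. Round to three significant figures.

For a series RLC circuit (capacitor voltage as output), ω_n = 1/√(LC) = 1/√(23.3 mH · 35.5 µF) = 1100 rad/s.
ζ = (R/2)·√(C/L) = (5.33/2)·√(35.5 µF/23.3 mH) = 0.104.
ω_d = 1100·√(1 − 0.104²) = 1090 rad/s. t_p = π/ω_d = 0.00287 s.

t_p ≈ 0.00287 s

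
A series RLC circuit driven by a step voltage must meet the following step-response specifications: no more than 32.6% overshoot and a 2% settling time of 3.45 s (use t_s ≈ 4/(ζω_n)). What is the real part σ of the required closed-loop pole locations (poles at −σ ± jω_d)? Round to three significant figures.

The settling-time spec alone fixes σ = ζω_n = 4/t_s = 4/3.45 = 1.16.
(Overshoot then fixes ζ = 0.336 and hence ω_d = σ·√(1−ζ²)/ζ = 3.25 rad/s.)

σ ≈ 1.16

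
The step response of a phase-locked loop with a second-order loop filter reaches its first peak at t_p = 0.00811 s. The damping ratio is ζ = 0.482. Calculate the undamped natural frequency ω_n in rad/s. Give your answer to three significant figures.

ω_n ≈ 442 rad/s

Peak time t_p = π/ω_d, so ω_d = π/t_p = π/0.00811 = 387 rad/s.
ω_n = ω_d/√(1−ζ²) = 387/√0.768 = 442 rad/s.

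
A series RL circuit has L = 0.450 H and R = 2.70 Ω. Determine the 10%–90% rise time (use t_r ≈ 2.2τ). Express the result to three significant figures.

t_r ≈ 0.367 s

τ = L/R = 0.450/2.70 = 0.167 s.
t_r ≈ 2.2τ = 0.367 s.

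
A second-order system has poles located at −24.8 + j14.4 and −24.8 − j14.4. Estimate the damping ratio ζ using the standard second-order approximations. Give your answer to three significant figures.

The poles are at −σ ± jω_d with σ = 24.8 and ω_d = 14.4, so ω_n = √(σ²+ω_d²) = 28.7 rad/s and ζ = σ/ω_n = 0.865.

ζ ≈ 0.865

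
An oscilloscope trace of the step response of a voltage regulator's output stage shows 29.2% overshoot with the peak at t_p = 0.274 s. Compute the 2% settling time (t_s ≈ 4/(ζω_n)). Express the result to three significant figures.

t_s ≈ 0.890 s

The overshoot fixes ζ = −ln(OS)/√(π²+ln²(OS)) = 0.365.
From t_p = π/ω_d, ω_d = π/0.274 = 11.5 rad/s, so ω_n = ω_d/√(1−ζ²) = 12.3 rad/s.
t_s ≈ 4/(ζω_n) = 4/(0.365·12.3) = 0.890 s.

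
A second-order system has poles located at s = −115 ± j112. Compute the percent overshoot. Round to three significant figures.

%OS ≈ 3.97%

The poles are at −σ ± jω_d with σ = 115 and ω_d = 112, so ω_n = √(σ²+ω_d²) = 161 rad/s and ζ = σ/ω_n = 0.716.
%OS = 100·exp(−πζ/√(1−ζ²)) = 3.97%.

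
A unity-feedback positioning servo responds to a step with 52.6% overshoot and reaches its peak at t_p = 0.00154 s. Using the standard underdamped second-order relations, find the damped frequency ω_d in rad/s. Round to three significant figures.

ω_d ≈ 2040 rad/s

t_p = π/ω_d, so ω_d = π/0.00154 = 2040 rad/s.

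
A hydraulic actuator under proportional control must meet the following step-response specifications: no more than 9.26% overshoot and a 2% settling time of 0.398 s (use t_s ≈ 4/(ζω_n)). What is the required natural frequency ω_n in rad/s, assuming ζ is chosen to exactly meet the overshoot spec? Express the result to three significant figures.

Inverting the overshoot relation: ζ = |ln 0.0926|/√(π² + ln²0.0926) = 0.604.
From t_s ≈ 4/(ζω_n): ω_n = 4/(ζ·t_s) = 4/(0.604·0.398) = 16.6 rad/s.

ω_n ≈ 16.6 rad/s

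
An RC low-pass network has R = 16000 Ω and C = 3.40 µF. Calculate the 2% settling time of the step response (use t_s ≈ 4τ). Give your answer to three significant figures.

τ = RC = 16000 × 3.40 µF = 0.0544 s.
t_s ≈ 4τ = 0.218 s.

t_s ≈ 0.218 s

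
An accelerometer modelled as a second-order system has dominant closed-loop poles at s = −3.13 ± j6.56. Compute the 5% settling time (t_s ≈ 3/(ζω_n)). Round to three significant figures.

t_s ≈ 0.958 s

For poles at −σ ± jω_d, ζω_n = σ = 3.13, so t_s ≈ 3/σ = 0.958 s.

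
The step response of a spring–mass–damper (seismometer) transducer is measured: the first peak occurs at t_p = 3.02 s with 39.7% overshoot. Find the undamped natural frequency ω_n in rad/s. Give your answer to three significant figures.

ω_n ≈ 1.08 rad/s

ζ from %OS: ζ = |ln 0.397|/√(π²+ln²0.397) = 0.282.
t_p = π/ω_d ⇒ ω_d = 1.04 rad/s; then ω_n = ω_d/√(1−ζ²) = 1.08 rad/s.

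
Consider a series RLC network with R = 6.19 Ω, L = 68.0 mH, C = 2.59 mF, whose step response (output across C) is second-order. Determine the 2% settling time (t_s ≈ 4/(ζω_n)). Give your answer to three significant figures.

t_s ≈ 0.0879 s

For a series RLC circuit (capacitor voltage as output), ω_n = 1/√(LC) = 1/√(68.0 mH · 2.59 mF) = 75.4 rad/s.
ζ = (R/2)·√(C/L) = (6.19/2)·√(2.59 mF/68.0 mH) = 0.604.
t_s ≈ 4/(ζω_n) = 0.0879 s.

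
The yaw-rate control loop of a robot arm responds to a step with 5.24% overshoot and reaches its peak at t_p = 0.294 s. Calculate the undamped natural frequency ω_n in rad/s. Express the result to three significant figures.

ω_n ≈ 14.7 rad/s

From the overshoot, ζ = −ln(OS)/√(π²+ln²(OS)) = 0.684.
t_p = π/ω_d ⇒ ω_d = 10.7 rad/s; then ω_n = ω_d/√(1−ζ²) = 14.7 rad/s.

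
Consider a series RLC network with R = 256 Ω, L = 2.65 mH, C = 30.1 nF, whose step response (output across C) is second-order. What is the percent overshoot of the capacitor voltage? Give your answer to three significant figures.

For a series RLC circuit (capacitor voltage as output), ω_n = 1/√(LC) = 1/√(2.65 mH · 30.1 nF) = 112000 rad/s.
ζ = (R/2)·√(C/L) = (256/2)·√(30.1 nF/2.65 mH) = 0.431.
%OS = 100 e^{−πζ/√(1−ζ²)} with ζ = 0.431 gives 22.3%.

%OS ≈ 22.3%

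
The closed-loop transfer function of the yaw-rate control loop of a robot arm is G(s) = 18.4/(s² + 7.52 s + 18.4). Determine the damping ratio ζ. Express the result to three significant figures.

ζ ≈ 0.877

Comparing the denominator to s² + 2ζω_n s + ω_n²: ω_n = √18.4 = 4.29 rad/s, and 2ζω_n = 7.52 so ζ = 7.52/(2·4.29) = 0.877.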